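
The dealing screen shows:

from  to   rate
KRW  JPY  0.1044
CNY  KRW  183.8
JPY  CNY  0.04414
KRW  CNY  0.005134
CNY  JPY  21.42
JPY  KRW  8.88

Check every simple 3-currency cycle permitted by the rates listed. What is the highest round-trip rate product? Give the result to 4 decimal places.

0.9765

JPY→KRW→CNY→JPY: 8.88 × 0.005134 × 21.42 = 0.97654
JPY→CNY→KRW→JPY: 0.04414 × 183.8 × 0.1044 = 0.84699
Maximum is JPY→KRW→CNY→JPY at 0.9765; no arbitrage — every cycle loses value.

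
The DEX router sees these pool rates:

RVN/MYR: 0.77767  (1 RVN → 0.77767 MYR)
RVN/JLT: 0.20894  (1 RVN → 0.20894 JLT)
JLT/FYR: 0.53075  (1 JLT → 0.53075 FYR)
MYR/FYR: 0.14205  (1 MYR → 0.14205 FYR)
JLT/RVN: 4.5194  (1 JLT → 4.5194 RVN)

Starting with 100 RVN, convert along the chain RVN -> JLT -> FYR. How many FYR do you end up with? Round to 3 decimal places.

11.089

100 RVN × 0.20894 = 20.894 JLT
20.894 JLT × 0.53075 = 11.0894905 FYR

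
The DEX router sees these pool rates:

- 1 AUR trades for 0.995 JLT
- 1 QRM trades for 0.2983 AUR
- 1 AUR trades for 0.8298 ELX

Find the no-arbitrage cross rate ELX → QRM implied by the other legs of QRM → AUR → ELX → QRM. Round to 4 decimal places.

Known legs of the cycle: 0.2983 × 0.8298 = 0.24752934
For no arbitrage the full-cycle product must be 1, so the missing rate is 1 / 0.24752934 ≈ 4.039925.

4.0399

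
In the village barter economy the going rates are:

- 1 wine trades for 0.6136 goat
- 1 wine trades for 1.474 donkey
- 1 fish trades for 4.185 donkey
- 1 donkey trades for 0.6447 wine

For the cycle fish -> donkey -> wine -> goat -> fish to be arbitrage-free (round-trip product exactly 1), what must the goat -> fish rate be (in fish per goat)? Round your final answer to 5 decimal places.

0.60403

Known legs of the cycle: 4.185 × 0.6447 × 0.6136 = 1.6555354452
For no arbitrage the full-cycle product must be 1, so the missing rate is 1 / 1.6555354452 ≈ 0.6040342.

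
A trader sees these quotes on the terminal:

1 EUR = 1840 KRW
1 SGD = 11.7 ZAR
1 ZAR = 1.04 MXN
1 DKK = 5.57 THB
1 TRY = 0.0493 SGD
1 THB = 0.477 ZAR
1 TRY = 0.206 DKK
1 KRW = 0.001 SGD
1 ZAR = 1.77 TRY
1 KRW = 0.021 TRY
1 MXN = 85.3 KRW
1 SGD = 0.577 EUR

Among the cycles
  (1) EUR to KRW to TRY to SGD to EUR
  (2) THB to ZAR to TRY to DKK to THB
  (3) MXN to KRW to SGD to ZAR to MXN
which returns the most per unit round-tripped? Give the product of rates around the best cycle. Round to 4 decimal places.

1.0992

(1) 1840 × 0.021 × 0.0493 × 0.577 = 1.09916
(2) 0.477 × 1.77 × 0.206 × 5.57 = 0.96876
(3) 85.3 × 0.001 × 11.7 × 1.04 = 1.03793
Highest is cycle (1) at 1.0992 (>1, arbitrage).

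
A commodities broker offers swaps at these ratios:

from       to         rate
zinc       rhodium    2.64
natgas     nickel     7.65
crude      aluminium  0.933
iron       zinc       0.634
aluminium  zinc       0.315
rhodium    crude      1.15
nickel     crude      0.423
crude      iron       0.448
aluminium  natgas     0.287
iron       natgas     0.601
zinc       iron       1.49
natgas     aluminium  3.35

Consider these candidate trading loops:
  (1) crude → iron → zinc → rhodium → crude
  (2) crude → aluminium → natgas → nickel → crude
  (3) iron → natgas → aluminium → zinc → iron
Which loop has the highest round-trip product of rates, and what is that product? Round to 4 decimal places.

0.9450

(1) 0.448 × 0.634 × 2.64 × 1.15 = 0.86232
(2) 0.933 × 0.287 × 7.65 × 0.423 = 0.86649
(3) 0.601 × 3.35 × 0.315 × 1.49 = 0.94497
Highest is cycle (3) at 0.9450 (≤1, no arbitrage).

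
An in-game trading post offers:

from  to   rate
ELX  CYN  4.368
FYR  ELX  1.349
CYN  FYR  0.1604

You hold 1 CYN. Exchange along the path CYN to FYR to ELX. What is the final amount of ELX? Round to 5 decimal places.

0.21638

1 CYN × 0.1604 = 0.1604 FYR
0.1604 FYR × 1.349 = 0.2163796 ELX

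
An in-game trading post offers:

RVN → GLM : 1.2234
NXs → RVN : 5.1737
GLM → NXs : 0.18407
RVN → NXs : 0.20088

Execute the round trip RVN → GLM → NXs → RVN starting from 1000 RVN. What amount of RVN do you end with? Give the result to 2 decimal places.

1000 RVN × 1.2234 = 1223.4 GLM
1223.4 GLM × 0.18407 = 225.191238 NXs
225.191238 NXs × 5.1737 = 1165.0719080406 RVN

1165.07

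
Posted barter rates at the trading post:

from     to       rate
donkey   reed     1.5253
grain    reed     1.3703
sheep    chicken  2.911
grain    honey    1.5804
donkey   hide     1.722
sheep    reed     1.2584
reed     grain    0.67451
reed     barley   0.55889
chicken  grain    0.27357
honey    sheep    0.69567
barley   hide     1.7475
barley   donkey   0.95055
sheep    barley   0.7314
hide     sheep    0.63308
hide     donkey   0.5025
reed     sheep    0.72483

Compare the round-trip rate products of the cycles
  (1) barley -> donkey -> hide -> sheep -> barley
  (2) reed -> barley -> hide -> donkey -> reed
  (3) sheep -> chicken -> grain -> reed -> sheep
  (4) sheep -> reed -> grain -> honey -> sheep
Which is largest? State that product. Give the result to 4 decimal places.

(1) 0.95055 × 1.722 × 0.63308 × 0.7314 = 0.75792
(2) 0.55889 × 1.7475 × 0.5025 × 1.5253 = 0.74857
(3) 2.911 × 0.27357 × 1.3703 × 0.72483 = 0.79097
(4) 1.2584 × 0.67451 × 1.5804 × 0.69567 = 0.93321
Highest is cycle (4) at 0.9332 (≤1, no arbitrage).

0.9332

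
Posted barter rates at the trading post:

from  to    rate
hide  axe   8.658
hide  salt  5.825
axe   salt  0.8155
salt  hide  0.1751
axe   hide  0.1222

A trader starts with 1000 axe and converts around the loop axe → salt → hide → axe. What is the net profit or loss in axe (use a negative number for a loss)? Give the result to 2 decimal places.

236.31

1000 axe × 0.8155 = 815.5 salt
815.5 salt × 0.1751 = 142.79405 hide
142.79405 hide × 8.658 = 1236.3108849 axe
Net change: 1236.3108849 − 1000 = 236.3108849 axe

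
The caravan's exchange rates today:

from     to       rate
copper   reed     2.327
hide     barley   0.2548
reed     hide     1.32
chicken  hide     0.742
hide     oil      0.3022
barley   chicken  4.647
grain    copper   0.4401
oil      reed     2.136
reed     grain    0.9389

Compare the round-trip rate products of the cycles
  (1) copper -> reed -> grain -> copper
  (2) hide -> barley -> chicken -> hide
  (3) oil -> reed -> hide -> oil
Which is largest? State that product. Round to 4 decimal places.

0.9615

(1) 2.327 × 0.9389 × 0.4401 = 0.96154
(2) 0.2548 × 4.647 × 0.742 = 0.87857
(3) 2.136 × 1.32 × 0.3022 = 0.85206
Highest is cycle (1) at 0.9615 (≤1, no arbitrage).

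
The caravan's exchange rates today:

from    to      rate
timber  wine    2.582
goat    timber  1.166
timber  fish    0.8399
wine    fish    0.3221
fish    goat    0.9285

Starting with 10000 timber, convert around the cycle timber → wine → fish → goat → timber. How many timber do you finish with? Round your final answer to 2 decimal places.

10000 timber × 2.582 = 25820 wine
25820 wine × 0.3221 = 8316.622 fish
8316.622 fish × 0.9285 = 7721.983527 goat
7721.983527 goat × 1.166 = 9003.832792482 timber

9003.83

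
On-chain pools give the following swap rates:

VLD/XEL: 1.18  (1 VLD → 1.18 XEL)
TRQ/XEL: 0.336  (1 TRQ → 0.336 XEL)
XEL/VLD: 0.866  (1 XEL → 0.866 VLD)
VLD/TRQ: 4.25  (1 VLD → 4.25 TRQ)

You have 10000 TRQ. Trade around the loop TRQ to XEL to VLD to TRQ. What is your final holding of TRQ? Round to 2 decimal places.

12366.48

10000 TRQ × 0.336 = 3360 XEL
3360 XEL × 0.866 = 2909.76 VLD
2909.76 VLD × 4.25 = 12366.48 TRQ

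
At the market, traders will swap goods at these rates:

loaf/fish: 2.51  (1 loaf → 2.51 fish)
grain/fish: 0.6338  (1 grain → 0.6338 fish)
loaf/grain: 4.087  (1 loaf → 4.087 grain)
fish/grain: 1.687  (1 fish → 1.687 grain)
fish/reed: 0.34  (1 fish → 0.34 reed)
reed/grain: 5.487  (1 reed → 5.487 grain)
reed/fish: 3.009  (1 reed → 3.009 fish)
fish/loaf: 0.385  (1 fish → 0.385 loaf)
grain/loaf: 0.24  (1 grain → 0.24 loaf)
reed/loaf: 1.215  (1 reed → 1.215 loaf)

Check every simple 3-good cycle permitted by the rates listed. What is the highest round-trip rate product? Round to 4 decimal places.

grain→fish→reed→grain: 0.6338 × 0.34 × 5.487 = 1.18240
reed→loaf→fish→reed: 1.215 × 2.51 × 0.34 = 1.03688
grain→loaf→fish→grain: 0.24 × 2.51 × 1.687 = 1.01625
grain→fish→loaf→grain: 0.6338 × 0.385 × 4.087 = 0.99728
Maximum is grain→fish→reed→grain at 1.1824; arbitrage exists.

1.1824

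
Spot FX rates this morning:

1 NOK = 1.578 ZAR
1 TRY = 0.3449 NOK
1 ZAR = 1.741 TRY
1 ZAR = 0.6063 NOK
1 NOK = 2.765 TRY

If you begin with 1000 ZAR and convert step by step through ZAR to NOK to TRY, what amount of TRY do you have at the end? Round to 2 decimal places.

1000 ZAR × 0.6063 = 606.3 NOK
606.3 NOK × 2.765 = 1676.4195 TRY

1676.42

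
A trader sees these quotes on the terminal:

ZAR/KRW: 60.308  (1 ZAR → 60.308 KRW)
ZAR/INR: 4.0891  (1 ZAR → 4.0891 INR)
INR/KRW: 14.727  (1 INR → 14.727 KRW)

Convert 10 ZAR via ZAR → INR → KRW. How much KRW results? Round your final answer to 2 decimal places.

10 ZAR × 4.0891 = 40.891 INR
40.891 INR × 14.727 = 602.201757 KRW

602.20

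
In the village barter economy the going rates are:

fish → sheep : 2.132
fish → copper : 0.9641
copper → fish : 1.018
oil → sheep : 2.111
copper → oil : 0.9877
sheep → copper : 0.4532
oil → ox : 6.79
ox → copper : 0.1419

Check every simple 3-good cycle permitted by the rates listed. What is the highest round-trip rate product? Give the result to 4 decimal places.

fish→sheep→copper→fish: 2.132 × 0.4532 × 1.018 = 0.98361
oil→ox→copper→oil: 6.79 × 0.1419 × 0.9877 = 0.95165
oil→sheep→copper→oil: 2.111 × 0.4532 × 0.9877 = 0.94494
Maximum is fish→sheep→copper→fish at 0.9836; no arbitrage — every cycle loses value.

0.9836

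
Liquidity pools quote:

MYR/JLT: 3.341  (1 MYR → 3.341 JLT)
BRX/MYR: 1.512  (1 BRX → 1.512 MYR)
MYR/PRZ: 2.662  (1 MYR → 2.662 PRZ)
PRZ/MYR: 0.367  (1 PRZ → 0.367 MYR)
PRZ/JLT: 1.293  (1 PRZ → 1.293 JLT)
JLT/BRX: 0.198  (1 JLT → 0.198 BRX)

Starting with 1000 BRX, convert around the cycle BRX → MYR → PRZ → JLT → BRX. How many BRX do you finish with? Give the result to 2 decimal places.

1030.44

1000 BRX × 1.512 = 1512 MYR
1512 MYR × 2.662 = 4024.944 PRZ
4024.944 PRZ × 1.293 = 5204.252592 JLT
5204.252592 JLT × 0.198 = 1030.442013216 BRX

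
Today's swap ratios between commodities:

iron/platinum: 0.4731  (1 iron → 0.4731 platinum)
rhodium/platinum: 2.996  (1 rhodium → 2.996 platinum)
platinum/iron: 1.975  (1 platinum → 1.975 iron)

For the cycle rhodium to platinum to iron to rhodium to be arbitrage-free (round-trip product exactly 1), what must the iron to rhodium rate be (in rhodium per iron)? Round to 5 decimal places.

Known legs of the cycle: 2.996 × 1.975 = 5.9171
For no arbitrage the full-cycle product must be 1, so the missing rate is 1 / 5.9171 ≈ 0.1690017.

0.16900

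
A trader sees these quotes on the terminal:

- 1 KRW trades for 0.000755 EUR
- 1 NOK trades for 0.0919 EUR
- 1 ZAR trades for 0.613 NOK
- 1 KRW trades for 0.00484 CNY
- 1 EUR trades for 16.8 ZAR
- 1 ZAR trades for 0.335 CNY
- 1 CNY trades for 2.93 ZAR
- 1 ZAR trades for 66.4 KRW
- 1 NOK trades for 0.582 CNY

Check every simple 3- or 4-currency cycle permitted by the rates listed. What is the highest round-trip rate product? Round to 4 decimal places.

1.0453

NOK→CNY→ZAR→NOK: 0.582 × 2.93 × 0.613 = 1.04532
NOK→EUR→ZAR→NOK: 0.0919 × 16.8 × 0.613 = 0.94642
ZAR→KRW→CNY→ZAR: 66.4 × 0.00484 × 2.93 = 0.94163
ZAR→KRW→EUR→ZAR: 66.4 × 0.000755 × 16.8 = 0.84222
Maximum is NOK→CNY→ZAR→NOK at 1.0453; arbitrage exists.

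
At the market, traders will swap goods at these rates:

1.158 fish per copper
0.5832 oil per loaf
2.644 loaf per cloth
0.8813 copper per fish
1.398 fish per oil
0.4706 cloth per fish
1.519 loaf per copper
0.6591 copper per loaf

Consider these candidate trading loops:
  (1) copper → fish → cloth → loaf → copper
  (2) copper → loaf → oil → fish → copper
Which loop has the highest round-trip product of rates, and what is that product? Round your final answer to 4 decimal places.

(1) 1.158 × 0.4706 × 2.644 × 0.6591 = 0.94967
(2) 1.519 × 0.5832 × 1.398 × 0.8813 = 1.09146
Highest is cycle (2) at 1.0915 (>1, arbitrage).

1.0915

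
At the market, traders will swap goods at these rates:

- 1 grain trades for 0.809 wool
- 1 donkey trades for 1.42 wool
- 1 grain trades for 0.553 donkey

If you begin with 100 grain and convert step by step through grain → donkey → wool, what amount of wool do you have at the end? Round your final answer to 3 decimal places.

78.526

100 grain × 0.553 = 55.3 donkey
55.3 donkey × 1.42 = 78.526 wool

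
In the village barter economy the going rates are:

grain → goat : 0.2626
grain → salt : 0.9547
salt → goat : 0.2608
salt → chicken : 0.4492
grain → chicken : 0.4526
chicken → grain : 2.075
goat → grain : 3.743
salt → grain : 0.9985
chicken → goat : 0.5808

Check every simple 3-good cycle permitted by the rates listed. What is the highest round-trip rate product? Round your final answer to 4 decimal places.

0.9839

grain→chicken→goat→grain: 0.4526 × 0.5808 × 3.743 = 0.98392
grain→salt→goat→grain: 0.9547 × 0.2608 × 3.743 = 0.93195
grain→salt→chicken→grain: 0.9547 × 0.4492 × 2.075 = 0.88987
Maximum is grain→chicken→goat→grain at 0.9839; no arbitrage — every cycle loses value.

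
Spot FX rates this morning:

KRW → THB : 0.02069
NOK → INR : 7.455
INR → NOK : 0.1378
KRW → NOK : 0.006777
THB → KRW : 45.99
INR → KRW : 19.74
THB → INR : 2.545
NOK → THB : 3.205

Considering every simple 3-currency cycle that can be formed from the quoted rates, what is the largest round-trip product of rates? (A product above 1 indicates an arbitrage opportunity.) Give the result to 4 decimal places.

1.1240

NOK→THB→INR→NOK: 3.205 × 2.545 × 0.1378 = 1.12400
THB→INR→KRW→THB: 2.545 × 19.74 × 0.02069 = 1.03943
NOK→THB→KRW→NOK: 3.205 × 45.99 × 0.006777 = 0.99892
NOK→INR→KRW→NOK: 7.455 × 19.74 × 0.006777 = 0.99731
Maximum is NOK→THB→INR→NOK at 1.1240; arbitrage exists.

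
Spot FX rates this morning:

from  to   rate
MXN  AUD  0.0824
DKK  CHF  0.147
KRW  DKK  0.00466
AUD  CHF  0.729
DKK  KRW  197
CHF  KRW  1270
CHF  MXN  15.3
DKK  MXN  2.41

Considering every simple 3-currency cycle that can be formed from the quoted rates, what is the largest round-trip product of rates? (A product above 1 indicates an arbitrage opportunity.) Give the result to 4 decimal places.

CHF→MXN→AUD→CHF: 15.3 × 0.0824 × 0.729 = 0.91906
CHF→KRW→DKK→CHF: 1270 × 0.00466 × 0.147 = 0.86998
Maximum is CHF→MXN→AUD→CHF at 0.9191; no arbitrage — every cycle loses value.

0.9191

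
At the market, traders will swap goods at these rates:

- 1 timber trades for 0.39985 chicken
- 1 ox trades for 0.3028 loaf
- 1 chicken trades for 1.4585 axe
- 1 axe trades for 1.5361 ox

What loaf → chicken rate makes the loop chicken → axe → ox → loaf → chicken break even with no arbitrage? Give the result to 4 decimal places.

1.4741

Known legs of the cycle: 1.4585 × 1.5361 × 0.3028 = 0.67839368018
For no arbitrage the full-cycle product must be 1, so the missing rate is 1 / 0.67839368018 ≈ 1.474070.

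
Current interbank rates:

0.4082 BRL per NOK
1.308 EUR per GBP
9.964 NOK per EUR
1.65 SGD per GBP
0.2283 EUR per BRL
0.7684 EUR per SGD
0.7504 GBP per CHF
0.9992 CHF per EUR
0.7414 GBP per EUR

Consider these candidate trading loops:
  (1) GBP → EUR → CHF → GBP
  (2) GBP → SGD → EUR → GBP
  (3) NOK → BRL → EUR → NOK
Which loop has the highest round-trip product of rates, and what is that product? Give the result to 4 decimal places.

0.9807

(1) 1.308 × 0.9992 × 0.7504 = 0.98074
(2) 1.65 × 0.7684 × 0.7414 = 0.93999
(3) 0.4082 × 0.2283 × 9.964 = 0.92857
Highest is cycle (1) at 0.9807 (≤1, no arbitrage).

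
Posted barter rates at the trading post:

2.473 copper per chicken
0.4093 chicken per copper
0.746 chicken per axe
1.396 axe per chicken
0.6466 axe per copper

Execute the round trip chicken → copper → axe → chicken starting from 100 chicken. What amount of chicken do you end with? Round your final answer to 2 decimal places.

119.29

100 chicken × 2.473 = 247.3 copper
247.3 copper × 0.6466 = 159.90418 axe
159.90418 axe × 0.746 = 119.28851828 chicken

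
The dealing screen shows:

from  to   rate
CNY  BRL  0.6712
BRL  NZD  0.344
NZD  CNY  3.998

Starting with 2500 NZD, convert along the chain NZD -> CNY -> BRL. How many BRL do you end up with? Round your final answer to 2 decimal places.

2500 NZD × 3.998 = 9995 CNY
9995 CNY × 0.6712 = 6708.644 BRL

6708.64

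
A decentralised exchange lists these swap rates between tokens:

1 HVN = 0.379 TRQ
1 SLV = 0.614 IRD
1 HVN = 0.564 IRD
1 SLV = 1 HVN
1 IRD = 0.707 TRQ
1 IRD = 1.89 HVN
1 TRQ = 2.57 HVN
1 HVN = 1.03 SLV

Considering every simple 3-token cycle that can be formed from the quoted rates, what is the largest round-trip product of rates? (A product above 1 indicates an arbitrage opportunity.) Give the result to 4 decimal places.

SLV→IRD→HVN→SLV: 0.614 × 1.89 × 1.03 = 1.19527
TRQ→HVN→IRD→TRQ: 2.57 × 0.564 × 0.707 = 1.02478
Maximum is SLV→IRD→HVN→SLV at 1.1953; arbitrage exists.

1.1953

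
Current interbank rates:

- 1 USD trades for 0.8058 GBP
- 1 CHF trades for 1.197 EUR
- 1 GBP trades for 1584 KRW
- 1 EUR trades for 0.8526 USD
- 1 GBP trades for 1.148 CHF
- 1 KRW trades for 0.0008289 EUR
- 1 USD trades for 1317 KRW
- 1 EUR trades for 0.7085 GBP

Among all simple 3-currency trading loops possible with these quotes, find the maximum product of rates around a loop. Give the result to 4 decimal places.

CHF→EUR→GBP→CHF: 1.197 × 0.7085 × 1.148 = 0.97359
USD→KRW→EUR→USD: 1317 × 0.0008289 × 0.8526 = 0.93075
EUR→GBP→KRW→EUR: 0.7085 × 1584 × 0.0008289 = 0.93024
Maximum is CHF→EUR→GBP→CHF at 0.9736; no arbitrage — every cycle loses value.

0.9736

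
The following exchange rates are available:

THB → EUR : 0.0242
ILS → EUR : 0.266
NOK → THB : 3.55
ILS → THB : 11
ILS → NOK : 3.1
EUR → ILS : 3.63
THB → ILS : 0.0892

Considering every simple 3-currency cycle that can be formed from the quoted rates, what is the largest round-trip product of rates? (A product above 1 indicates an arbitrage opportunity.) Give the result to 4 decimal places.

0.9816

THB→ILS→NOK→THB: 0.0892 × 3.1 × 3.55 = 0.98165
THB→EUR→ILS→THB: 0.0242 × 3.63 × 11 = 0.96631
Maximum is THB→ILS→NOK→THB at 0.9816; no arbitrage — every cycle loses value.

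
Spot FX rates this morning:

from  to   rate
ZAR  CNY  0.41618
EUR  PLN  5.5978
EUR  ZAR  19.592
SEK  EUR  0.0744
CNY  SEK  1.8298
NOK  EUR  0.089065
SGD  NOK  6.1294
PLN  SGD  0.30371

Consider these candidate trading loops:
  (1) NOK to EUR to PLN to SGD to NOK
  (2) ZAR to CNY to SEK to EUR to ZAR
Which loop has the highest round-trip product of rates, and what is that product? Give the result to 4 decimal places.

1.1100

(1) 0.089065 × 5.5978 × 0.30371 × 6.1294 = 0.92811
(2) 0.41618 × 1.8298 × 0.0744 × 19.592 = 1.11003
Highest is cycle (2) at 1.1100 (>1, arbitrage).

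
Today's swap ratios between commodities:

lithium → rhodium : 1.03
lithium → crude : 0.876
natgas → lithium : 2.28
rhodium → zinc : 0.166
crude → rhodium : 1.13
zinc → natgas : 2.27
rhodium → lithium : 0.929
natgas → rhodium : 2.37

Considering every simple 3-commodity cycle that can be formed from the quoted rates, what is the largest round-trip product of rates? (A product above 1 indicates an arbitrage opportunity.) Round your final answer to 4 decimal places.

0.9196

lithium→crude→rhodium→lithium: 0.876 × 1.13 × 0.929 = 0.91960
rhodium→zinc→natgas→rhodium: 0.166 × 2.27 × 2.37 = 0.89306
Maximum is lithium→crude→rhodium→lithium at 0.9196; no arbitrage — every cycle loses value.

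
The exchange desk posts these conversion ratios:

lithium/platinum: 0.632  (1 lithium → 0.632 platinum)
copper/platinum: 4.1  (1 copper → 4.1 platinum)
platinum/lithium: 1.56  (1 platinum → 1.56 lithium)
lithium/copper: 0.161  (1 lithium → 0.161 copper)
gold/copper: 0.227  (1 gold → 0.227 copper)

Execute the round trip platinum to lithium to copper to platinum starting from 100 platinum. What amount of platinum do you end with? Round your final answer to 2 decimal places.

102.98

100 platinum × 1.56 = 156 lithium
156 lithium × 0.161 = 25.116 copper
25.116 copper × 4.1 = 102.9756 platinum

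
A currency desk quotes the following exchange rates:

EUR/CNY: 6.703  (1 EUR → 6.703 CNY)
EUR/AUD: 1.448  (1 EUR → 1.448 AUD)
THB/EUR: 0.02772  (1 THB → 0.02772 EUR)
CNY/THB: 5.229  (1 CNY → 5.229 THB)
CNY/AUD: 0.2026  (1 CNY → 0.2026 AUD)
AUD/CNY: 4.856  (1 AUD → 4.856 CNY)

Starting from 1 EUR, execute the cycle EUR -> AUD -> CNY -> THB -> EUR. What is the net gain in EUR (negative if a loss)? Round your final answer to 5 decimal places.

0.01920

1 EUR × 1.448 = 1.448 AUD
1.448 AUD × 4.856 = 7.031488 CNY
7.031488 CNY × 5.229 = 36.767650752 THB
36.767650752 THB × 0.02772 = 1.01919927884544 EUR
Net change: 1.01919927884544 − 1 = 0.01919927884544 EUR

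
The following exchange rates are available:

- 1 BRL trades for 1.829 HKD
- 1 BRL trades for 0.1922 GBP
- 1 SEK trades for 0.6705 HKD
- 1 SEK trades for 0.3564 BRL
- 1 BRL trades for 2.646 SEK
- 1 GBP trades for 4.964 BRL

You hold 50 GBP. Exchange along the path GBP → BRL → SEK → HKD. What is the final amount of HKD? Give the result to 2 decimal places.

50 GBP × 4.964 = 248.2 BRL
248.2 BRL × 2.646 = 656.7372 SEK
656.7372 SEK × 0.6705 = 440.3422926 HKD

440.34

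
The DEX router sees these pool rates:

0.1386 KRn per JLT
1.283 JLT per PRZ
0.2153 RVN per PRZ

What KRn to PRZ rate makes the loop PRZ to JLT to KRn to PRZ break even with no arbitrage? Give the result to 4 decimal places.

5.6235

Known legs of the cycle: 1.283 × 0.1386 = 0.1778238
For no arbitrage the full-cycle product must be 1, so the missing rate is 1 / 0.1778238 ≈ 5.623544.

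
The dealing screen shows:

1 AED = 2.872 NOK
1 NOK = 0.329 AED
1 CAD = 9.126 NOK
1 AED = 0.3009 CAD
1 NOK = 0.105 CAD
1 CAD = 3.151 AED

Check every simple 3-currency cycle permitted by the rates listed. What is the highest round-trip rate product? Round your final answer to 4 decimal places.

NOK→CAD→AED→NOK: 0.105 × 3.151 × 2.872 = 0.95022
NOK→AED→CAD→NOK: 0.329 × 0.3009 × 9.126 = 0.90344
Maximum is NOK→CAD→AED→NOK at 0.9502; no arbitrage — every cycle loses value.

0.9502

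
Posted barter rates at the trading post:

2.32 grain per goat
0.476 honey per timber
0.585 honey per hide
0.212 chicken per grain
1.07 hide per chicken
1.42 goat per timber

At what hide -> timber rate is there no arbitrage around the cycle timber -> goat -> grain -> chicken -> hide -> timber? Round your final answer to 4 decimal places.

1.3381

Known legs of the cycle: 1.42 × 2.32 × 0.212 × 1.07 = 0.747301696
For no arbitrage the full-cycle product must be 1, so the missing rate is 1 / 0.747301696 ≈ 1.338148.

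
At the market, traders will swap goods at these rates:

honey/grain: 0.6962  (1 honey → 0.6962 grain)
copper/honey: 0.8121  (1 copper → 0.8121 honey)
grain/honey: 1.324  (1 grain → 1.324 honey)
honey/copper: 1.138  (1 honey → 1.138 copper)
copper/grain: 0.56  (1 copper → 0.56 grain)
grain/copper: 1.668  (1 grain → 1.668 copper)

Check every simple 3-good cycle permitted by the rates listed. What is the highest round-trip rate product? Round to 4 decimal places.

0.9431

grain→copper→honey→grain: 1.668 × 0.8121 × 0.6962 = 0.94306
grain→honey→copper→grain: 1.324 × 1.138 × 0.56 = 0.84376
Maximum is grain→copper→honey→grain at 0.9431; no arbitrage — every cycle loses value.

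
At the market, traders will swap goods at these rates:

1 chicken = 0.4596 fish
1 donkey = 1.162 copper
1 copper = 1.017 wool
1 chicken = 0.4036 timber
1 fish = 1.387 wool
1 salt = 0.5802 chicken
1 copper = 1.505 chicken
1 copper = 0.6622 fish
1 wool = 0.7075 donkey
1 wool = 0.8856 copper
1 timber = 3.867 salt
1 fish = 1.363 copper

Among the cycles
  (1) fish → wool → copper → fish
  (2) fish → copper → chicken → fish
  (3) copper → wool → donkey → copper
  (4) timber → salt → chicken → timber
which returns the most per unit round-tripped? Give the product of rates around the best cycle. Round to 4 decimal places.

(1) 1.387 × 0.8856 × 0.6622 = 0.81340
(2) 1.363 × 1.505 × 0.4596 = 0.94278
(3) 1.017 × 0.7075 × 1.162 = 0.83609
(4) 3.867 × 0.5802 × 0.4036 = 0.90553
Highest is cycle (2) at 0.9428 (≤1, no arbitrage).

0.9428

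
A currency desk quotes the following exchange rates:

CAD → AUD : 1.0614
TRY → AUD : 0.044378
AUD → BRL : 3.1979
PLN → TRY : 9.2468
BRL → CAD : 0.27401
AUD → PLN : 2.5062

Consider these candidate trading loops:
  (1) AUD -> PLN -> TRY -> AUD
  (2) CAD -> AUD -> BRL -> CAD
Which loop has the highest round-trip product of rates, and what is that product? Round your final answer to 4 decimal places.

(1) 2.5062 × 9.2468 × 0.044378 = 1.02843
(2) 1.0614 × 3.1979 × 0.27401 = 0.93006
Highest is cycle (1) at 1.0284 (>1, arbitrage).

1.0284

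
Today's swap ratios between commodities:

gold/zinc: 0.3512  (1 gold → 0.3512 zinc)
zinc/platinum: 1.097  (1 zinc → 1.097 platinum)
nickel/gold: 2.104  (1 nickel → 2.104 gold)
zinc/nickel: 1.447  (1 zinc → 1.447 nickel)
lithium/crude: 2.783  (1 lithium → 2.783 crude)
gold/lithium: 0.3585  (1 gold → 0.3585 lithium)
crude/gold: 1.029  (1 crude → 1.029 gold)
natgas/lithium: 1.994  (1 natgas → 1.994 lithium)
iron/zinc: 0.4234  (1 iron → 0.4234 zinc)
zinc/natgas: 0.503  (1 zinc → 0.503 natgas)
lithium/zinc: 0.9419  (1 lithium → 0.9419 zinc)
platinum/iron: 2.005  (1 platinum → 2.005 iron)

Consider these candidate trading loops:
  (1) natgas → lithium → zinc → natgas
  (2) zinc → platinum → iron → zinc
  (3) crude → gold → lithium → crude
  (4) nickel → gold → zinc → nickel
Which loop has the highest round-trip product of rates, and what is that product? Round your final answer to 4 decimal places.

1.0692

(1) 1.994 × 0.9419 × 0.503 = 0.94471
(2) 1.097 × 2.005 × 0.4234 = 0.93126
(3) 1.029 × 0.3585 × 2.783 = 1.02664
(4) 2.104 × 0.3512 × 1.447 = 1.06922
Highest is cycle (4) at 1.0692 (>1, arbitrage).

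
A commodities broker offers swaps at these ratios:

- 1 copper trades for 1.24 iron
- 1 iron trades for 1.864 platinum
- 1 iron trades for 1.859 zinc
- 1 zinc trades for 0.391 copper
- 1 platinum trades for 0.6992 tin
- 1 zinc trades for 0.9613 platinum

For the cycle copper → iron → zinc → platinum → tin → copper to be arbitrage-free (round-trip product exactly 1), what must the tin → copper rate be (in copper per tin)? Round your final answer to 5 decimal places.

Known legs of the cycle: 1.24 × 1.859 × 0.9613 × 0.6992 = 1.5493924553536
For no arbitrage the full-cycle product must be 1, so the missing rate is 1 / 1.5493924553536 ≈ 0.6454143.

0.64541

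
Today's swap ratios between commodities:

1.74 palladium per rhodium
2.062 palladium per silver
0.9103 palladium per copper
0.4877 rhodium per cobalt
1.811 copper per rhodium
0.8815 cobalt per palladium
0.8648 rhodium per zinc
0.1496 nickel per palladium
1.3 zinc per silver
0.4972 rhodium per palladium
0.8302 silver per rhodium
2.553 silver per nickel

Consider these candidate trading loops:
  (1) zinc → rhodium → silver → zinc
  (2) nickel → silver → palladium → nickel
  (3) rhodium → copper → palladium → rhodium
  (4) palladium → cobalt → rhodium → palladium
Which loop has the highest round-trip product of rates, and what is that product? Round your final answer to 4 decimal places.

0.9333

(1) 0.8648 × 0.8302 × 1.3 = 0.93334
(2) 2.553 × 2.062 × 0.1496 = 0.78754
(3) 1.811 × 0.9103 × 0.4972 = 0.81966
(4) 0.8815 × 0.4877 × 1.74 = 0.74804
Highest is cycle (1) at 0.9333 (≤1, no arbitrage).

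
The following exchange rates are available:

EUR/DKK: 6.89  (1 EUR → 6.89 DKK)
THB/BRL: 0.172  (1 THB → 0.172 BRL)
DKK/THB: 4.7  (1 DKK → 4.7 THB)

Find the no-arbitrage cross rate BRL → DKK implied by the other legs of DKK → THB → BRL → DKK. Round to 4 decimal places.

1.2370

Known legs of the cycle: 4.7 × 0.172 = 0.8084
For no arbitrage the full-cycle product must be 1, so the missing rate is 1 / 0.8084 ≈ 1.237011.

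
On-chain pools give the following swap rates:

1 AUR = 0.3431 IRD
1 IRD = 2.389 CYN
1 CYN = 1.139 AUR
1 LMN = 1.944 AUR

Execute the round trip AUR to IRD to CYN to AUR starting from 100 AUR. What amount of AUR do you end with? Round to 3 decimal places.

93.360

100 AUR × 0.3431 = 34.31 IRD
34.31 IRD × 2.389 = 81.96659 CYN
81.96659 CYN × 1.139 = 93.35994601 AUR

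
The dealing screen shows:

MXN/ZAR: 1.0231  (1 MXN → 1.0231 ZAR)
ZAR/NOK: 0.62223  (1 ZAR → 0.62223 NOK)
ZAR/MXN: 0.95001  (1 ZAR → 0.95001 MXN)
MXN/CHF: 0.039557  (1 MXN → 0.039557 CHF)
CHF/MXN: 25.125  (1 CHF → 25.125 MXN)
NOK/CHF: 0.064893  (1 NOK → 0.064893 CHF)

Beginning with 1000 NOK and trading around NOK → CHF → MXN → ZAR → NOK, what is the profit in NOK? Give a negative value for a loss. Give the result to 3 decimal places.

1000 NOK × 0.064893 = 64.893 CHF
64.893 CHF × 25.125 = 1630.436625 MXN
1630.436625 MXN × 1.0231 = 1668.0997110375 ZAR
1668.0997110375 ZAR × 0.62223 = 1037.941683198863625 NOK
Net change: 1037.941683198863625 − 1000 = 37.941683198863625 NOK

37.942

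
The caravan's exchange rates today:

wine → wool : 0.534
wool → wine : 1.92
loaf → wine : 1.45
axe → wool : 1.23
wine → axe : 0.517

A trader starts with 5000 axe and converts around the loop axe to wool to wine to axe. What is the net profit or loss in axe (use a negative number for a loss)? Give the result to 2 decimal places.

1104.74

5000 axe × 1.23 = 6150 wool
6150 wool × 1.92 = 11808 wine
11808 wine × 0.517 = 6104.736 axe
Net change: 6104.736 − 5000 = 1104.736 axe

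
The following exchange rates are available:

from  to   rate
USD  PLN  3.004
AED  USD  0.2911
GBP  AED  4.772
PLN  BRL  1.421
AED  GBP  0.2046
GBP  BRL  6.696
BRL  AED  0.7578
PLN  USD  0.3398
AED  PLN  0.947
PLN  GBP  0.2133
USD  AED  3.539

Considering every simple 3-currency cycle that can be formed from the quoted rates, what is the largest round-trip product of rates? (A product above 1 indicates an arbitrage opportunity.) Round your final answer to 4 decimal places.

1.1388

USD→AED→PLN→USD: 3.539 × 0.947 × 0.3398 = 1.13882
GBP→BRL→AED→GBP: 6.696 × 0.7578 × 0.2046 = 1.03819
AED→PLN→BRL→AED: 0.947 × 1.421 × 0.7578 = 1.01976
GBP→AED→PLN→GBP: 4.772 × 0.947 × 0.2133 = 0.96392
Maximum is USD→AED→PLN→USD at 1.1388; arbitrage exists.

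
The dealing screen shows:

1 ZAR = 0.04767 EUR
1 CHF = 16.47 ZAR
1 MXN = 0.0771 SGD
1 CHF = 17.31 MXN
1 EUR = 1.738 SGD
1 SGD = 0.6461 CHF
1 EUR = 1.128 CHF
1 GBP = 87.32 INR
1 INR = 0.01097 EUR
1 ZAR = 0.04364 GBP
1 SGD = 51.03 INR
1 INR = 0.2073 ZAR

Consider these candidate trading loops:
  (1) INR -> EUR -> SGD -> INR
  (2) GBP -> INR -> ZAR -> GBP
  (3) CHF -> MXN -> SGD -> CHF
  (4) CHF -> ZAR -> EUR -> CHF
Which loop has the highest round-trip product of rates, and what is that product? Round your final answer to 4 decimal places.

0.9729

(1) 0.01097 × 1.738 × 51.03 = 0.97293
(2) 87.32 × 0.2073 × 0.04364 = 0.78995
(3) 17.31 × 0.0771 × 0.6461 = 0.86229
(4) 16.47 × 0.04767 × 1.128 = 0.88562
Highest is cycle (1) at 0.9729 (≤1, no arbitrage).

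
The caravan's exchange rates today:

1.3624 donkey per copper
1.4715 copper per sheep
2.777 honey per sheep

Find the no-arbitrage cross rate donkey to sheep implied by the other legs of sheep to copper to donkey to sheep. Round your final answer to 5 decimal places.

Known legs of the cycle: 1.4715 × 1.3624 = 2.0047716
For no arbitrage the full-cycle product must be 1, so the missing rate is 1 / 2.0047716 ≈ 0.4988099.

0.49881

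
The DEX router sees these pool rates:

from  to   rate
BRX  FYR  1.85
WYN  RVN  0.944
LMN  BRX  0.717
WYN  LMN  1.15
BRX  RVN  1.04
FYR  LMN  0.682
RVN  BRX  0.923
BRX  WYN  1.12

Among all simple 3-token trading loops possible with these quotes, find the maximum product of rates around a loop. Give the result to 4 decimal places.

0.9759

WYN→RVN→BRX→WYN: 0.944 × 0.923 × 1.12 = 0.97587
WYN→LMN→BRX→WYN: 1.15 × 0.717 × 1.12 = 0.92350
LMN→BRX→FYR→LMN: 0.717 × 1.85 × 0.682 = 0.90464
Maximum is WYN→RVN→BRX→WYN at 0.9759; no arbitrage — every cycle loses value.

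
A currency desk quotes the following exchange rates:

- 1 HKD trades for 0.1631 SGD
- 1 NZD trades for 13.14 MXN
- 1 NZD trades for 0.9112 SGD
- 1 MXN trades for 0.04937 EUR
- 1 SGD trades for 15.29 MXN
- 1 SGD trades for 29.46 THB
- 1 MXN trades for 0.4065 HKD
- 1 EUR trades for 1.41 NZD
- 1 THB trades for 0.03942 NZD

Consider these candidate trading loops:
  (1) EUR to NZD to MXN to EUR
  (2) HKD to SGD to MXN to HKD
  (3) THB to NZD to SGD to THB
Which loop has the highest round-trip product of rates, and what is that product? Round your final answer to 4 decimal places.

1.0582

(1) 1.41 × 13.14 × 0.04937 = 0.91470
(2) 0.1631 × 15.29 × 0.4065 = 1.01373
(3) 0.03942 × 0.9112 × 29.46 = 1.05819
Highest is cycle (3) at 1.0582 (>1, arbitrage).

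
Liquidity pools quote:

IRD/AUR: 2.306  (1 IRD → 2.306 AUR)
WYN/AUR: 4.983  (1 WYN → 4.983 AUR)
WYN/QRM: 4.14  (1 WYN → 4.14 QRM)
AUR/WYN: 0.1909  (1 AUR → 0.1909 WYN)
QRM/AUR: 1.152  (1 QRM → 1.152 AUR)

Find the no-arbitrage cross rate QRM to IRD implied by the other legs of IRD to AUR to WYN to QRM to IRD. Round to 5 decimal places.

0.54870

Known legs of the cycle: 2.306 × 0.1909 × 4.14 = 1.822491756
For no arbitrage the full-cycle product must be 1, so the missing rate is 1 / 1.822491756 ≈ 0.5486993.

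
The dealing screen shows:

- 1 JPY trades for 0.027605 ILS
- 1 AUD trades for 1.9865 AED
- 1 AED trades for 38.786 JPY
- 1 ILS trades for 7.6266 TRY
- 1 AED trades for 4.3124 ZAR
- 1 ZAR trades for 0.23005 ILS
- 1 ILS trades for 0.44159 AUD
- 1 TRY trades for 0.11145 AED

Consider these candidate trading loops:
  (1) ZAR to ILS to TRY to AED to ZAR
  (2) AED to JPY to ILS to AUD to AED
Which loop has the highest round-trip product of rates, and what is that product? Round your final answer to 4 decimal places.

(1) 0.23005 × 7.6266 × 0.11145 × 4.3124 = 0.84324
(2) 38.786 × 0.027605 × 0.44159 × 1.9865 = 0.93923
Highest is cycle (2) at 0.9392 (≤1, no arbitrage).

0.9392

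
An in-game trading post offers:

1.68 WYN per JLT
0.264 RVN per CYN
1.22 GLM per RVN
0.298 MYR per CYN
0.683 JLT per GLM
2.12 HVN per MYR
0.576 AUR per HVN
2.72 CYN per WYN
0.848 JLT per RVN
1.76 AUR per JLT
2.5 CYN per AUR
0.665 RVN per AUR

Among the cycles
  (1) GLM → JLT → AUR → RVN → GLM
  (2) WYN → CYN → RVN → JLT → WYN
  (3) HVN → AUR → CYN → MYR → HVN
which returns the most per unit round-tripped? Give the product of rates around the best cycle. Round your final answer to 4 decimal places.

1.0230

(1) 0.683 × 1.76 × 0.665 × 1.22 = 0.97525
(2) 2.72 × 0.264 × 0.848 × 1.68 = 1.02301
(3) 0.576 × 2.5 × 0.298 × 2.12 = 0.90973
Highest is cycle (2) at 1.0230 (>1, arbitrage).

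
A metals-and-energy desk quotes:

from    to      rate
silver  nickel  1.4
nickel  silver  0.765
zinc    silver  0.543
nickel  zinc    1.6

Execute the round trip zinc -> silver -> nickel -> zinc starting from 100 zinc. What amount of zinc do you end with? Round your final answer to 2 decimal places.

121.63

100 zinc × 0.543 = 54.3 silver
54.3 silver × 1.4 = 76.02 nickel
76.02 nickel × 1.6 = 121.632 zinc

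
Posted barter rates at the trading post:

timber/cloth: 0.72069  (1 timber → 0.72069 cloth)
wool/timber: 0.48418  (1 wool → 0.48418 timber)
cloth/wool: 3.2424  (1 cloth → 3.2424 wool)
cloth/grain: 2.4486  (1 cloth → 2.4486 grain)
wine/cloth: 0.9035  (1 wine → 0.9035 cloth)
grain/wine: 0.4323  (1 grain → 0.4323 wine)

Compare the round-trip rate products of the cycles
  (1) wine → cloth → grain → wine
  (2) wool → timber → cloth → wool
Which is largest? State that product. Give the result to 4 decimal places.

1.1314

(1) 0.9035 × 2.4486 × 0.4323 = 0.95638
(2) 0.48418 × 0.72069 × 3.2424 = 1.13142
Highest is cycle (2) at 1.1314 (>1, arbitrage).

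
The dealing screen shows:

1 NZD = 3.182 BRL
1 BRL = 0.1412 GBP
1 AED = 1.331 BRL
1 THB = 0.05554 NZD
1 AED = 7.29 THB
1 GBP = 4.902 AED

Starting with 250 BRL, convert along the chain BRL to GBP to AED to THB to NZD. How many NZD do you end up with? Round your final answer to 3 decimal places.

250 BRL × 0.1412 = 35.3 GBP
35.3 GBP × 4.902 = 173.0406 AED
173.0406 AED × 7.29 = 1261.465974 THB
1261.465974 THB × 0.05554 = 70.06182019596 NZD

70.062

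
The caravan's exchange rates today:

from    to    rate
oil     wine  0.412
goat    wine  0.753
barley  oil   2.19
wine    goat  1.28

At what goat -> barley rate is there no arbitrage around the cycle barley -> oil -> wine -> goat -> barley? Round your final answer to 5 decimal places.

Known legs of the cycle: 2.19 × 0.412 × 1.28 = 1.1549184
For no arbitrage the full-cycle product must be 1, so the missing rate is 1 / 1.1549184 ≈ 0.8658620.

0.86586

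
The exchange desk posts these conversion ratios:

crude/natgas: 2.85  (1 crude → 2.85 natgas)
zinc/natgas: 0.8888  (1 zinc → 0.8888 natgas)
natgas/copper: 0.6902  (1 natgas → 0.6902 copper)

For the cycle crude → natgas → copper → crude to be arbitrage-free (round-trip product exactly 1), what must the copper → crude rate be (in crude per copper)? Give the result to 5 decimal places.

Known legs of the cycle: 2.85 × 0.6902 = 1.96707
For no arbitrage the full-cycle product must be 1, so the missing rate is 1 / 1.96707 ≈ 0.5083703.

0.50837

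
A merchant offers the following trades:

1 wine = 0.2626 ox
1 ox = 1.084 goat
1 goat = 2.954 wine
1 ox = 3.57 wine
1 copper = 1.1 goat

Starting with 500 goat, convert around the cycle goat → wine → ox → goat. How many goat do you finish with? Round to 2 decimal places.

420.44

500 goat × 2.954 = 1477 wine
1477 wine × 0.2626 = 387.8602 ox
387.8602 ox × 1.084 = 420.4404568 goat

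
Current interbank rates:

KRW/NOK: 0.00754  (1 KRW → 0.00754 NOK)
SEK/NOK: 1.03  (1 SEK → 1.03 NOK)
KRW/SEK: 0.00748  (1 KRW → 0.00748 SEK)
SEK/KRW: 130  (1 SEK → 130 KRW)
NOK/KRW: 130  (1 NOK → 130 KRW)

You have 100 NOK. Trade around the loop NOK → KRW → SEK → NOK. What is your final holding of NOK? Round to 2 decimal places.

100.16

100 NOK × 130 = 13000 KRW
13000 KRW × 0.00748 = 97.24 SEK
97.24 SEK × 1.03 = 100.1572 NOK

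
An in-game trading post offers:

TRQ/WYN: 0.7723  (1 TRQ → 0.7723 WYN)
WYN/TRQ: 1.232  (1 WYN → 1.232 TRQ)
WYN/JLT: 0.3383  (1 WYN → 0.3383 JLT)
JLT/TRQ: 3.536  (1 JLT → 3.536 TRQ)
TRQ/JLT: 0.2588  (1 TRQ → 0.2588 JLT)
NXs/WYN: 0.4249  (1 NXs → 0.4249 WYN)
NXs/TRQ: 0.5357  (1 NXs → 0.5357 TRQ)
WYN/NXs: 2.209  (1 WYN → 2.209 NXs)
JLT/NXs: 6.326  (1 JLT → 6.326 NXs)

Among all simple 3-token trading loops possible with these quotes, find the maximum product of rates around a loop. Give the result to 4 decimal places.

TRQ→WYN→JLT→TRQ: 0.7723 × 0.3383 × 3.536 = 0.92385
NXs→TRQ→WYN→NXs: 0.5357 × 0.7723 × 2.209 = 0.91391
NXs→WYN→JLT→NXs: 0.4249 × 0.3383 × 6.326 = 0.90932
NXs→TRQ→JLT→NXs: 0.5357 × 0.2588 × 6.326 = 0.87703
Maximum is TRQ→WYN→JLT→TRQ at 0.9238; no arbitrage — every cycle loses value.

0.9238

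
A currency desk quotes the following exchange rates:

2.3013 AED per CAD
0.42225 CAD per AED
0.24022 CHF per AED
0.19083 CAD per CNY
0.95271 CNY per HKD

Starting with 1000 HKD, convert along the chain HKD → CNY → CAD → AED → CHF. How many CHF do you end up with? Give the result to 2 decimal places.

1000 HKD × 0.95271 = 952.71 CNY
952.71 CNY × 0.19083 = 181.8056493 CAD
181.8056493 CAD × 2.3013 = 418.38934073409 AED
418.38934073409 AED × 0.24022 = 100.5054874311430998 CHF

100.51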